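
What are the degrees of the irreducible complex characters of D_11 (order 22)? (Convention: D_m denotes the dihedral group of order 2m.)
Dimensions: 1, 1, 2, 2, 2, 2, 2

Solution. There are 7 irreducibles (= number of conjugacy classes). Their dimensions d_i satisfy sum d_i^2 = |G| = 22: 1 + 1 + 4 + 4 + 4 + 4 + 4 = 22.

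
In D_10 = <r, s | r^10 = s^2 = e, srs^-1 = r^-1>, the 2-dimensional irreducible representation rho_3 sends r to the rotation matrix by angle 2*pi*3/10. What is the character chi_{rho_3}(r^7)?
chi_{rho_3}(r^7) = 2*cos(2*pi*3*7/10) = 1/2 + sqrt(5)/2

Working: rho_3(r^7) is rotation by angle 2*pi*3*7/10, whose trace is 2*cos(2*pi*3*7/10) = 1/2 + sqrt(5)/2.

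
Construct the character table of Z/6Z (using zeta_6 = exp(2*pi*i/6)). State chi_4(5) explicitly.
Character table of Z/6Z (irreps indexed chi_0,...,chi_5 with chi_k(m) = zeta_6^(k*m), zeta_6 = exp(2*pi*i/6)):
  irrep \ class  {0} (size 1)  {1} (size 1)    {2} (size 1)    {3} (size 1)  {4} (size 1)    {5} (size 1)  
  chi_0          1             1               1               1             1               1             
  chi_1          1             exp(I*pi/3)     exp(2*I*pi/3)   -1            exp(-2*I*pi/3)  exp(-I*pi/3)  
  chi_2          1             exp(2*I*pi/3)   exp(-2*I*pi/3)  1             exp(2*I*pi/3)   exp(-2*I*pi/3)
  chi_3          1             -1              1               -1            1               -1            
  chi_4          1             exp(-2*I*pi/3)  exp(2*I*pi/3)   1             exp(-2*I*pi/3)  exp(2*I*pi/3) 
  chi_5          1             exp(-I*pi/3)    exp(-2*I*pi/3)  -1            exp(2*I*pi/3)   exp(I*pi/3)   

Spot check: chi_4(5) = zeta_6^(4*5) = zeta_6^20 = exp(2*I*pi/3).

Working: Z/6Z is abelian, so all 6 irreducible complex representations are 1-dimensional. They are given by chi_k(m) = zeta_6^(k*m) for k = 0,...,5. Row orthogonality: sum_m chi_k(m) conj(chi_l(m)) = 6 * [k = l].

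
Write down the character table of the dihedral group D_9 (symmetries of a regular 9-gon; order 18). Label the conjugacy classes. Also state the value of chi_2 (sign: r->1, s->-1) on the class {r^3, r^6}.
Conjugacy classes: {e} of size 1, {r^1, r^8} of size 2, {r^2, r^7} of size 2, {r^3, r^6} of size 2, {r^4, r^5} of size 2, {s, sr, ..., sr^8} of size 9.
Character table:
  irrep \ class              {e} (size 1)  {r^1, r^8} (size 2)  {r^2, r^7} (size 2)  {r^3, r^6} (size 2)  {r^4, r^5} (size 2)  {s, sr, ..., sr^8} (size 9)
  chi_1 (triv)               1             1                    1                    1                    1                    1                          
  chi_2 (sign: r->1, s->-1)  1             1                    1                    1                    1                    -1                         
  chi_3 (2d, j=1)            2             2*cos(2*pi/9)        2*cos(4*pi/9)        -1                   -2*cos(pi/9)         0                          
  chi_4 (2d, j=2)            2             2*cos(4*pi/9)        -2*cos(pi/9)         -1                   2*cos(2*pi/9)        0                          
  chi_5 (2d, j=3)            2             -1                   -1                   2                    -1                   0                          
  chi_6 (2d, j=4)            2             -2*cos(pi/9)         2*cos(2*pi/9)        -1                   2*cos(4*pi/9)        0                          

Spot check: chi_2 (sign: r->1, s->-1) on {r^3, r^6} = 1.

Argument: D_9 has order 2*9 = 18 with 6 conjugacy classes, hence 6 irreducibles. Sum of squared dims 1 + 1 + 4 + 4 + 4 + 4 = 18 = |G|. Linear characters come from the abelianisation; the 2-dimensional irreps have character r^k -> 2*cos(2*pi*j*k/9), reflections -> 0.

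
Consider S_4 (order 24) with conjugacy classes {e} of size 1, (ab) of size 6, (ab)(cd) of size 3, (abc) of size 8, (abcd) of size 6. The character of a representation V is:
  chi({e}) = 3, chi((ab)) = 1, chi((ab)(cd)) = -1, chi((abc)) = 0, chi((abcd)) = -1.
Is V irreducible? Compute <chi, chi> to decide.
Irreducible: <chi, chi> = 1.

Explanation: <chi, chi> = (1/|G|) sum_C |C| * |chi(C)|^2 = (1/24)[1*|3|^2 + 6*|1|^2 + 3*|-1|^2 + 8*|0|^2 + 6*|-1|^2]
  = (1/24)[(9) + (6) + (3) + (0) + (6)] = 24/24 = 1.
A character is irreducible iff <chi, chi> = 1, so this representation is irreducible.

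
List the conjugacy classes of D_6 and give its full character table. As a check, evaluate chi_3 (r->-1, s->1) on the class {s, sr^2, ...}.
Conjugacy classes: {e} of size 1, {r^3} of size 1, {r^1, r^5} of size 2, {r^2, r^4} of size 2, {s, sr^2, ...} of size 3, {sr, sr^3, ...} of size 3.
Character table:
  irrep \ class              {e} (size 1)  {r^3} (size 1)  {r^1, r^5} (size 2)  {r^2, r^4} (size 2)  {s, sr^2, ...} (size 3)  {sr, sr^3, ...} (size 3)
  chi_1 (triv)               1             1               1                    1                    1                        1                       
  chi_2 (sign: r->1, s->-1)  1             1               1                    1                    -1                       -1                      
  chi_3 (r->-1, s->1)        1             -1              -1                   1                    1                        -1                      
  chi_4 (r->-1, s->-1)       1             -1              -1                   1                    -1                       1                       
  chi_5 (2d, j=1)            2             -2              1                    -1                   0                        0                       
  chi_6 (2d, j=2)            2             2               -1                   -1                   0                        0                       

Spot check: chi_3 (r->-1, s->1) on {s, sr^2, ...} = 1.

Proof sketch: D_6 has order 2*6 = 12 with 6 conjugacy classes, hence 6 irreducibles. Sum of squared dims 1 + 1 + 1 + 1 + 4 + 4 = 12 = |G|. Linear characters come from the abelianisation; the 2-dimensional irreps have character r^k -> 2*cos(2*pi*j*k/6), reflections -> 0.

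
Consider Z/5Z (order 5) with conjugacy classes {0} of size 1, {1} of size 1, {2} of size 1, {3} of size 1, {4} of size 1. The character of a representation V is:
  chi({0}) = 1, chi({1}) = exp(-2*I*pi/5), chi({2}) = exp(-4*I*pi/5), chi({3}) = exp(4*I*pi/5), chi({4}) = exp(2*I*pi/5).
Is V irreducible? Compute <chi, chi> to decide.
Irreducible: <chi, chi> = 1.

Justification: <chi, chi> = (1/|G|) sum_C |C| * |chi(C)|^2 = (1/5)[1*|1|^2 + 1*|exp(-2*I*pi/5)|^2 + 1*|exp(-4*I*pi/5)|^2 + 1*|exp(4*I*pi/5)|^2 + 1*|exp(2*I*pi/5)|^2]
  = (1/5)[(1) + (1) + (1) + (1) + (1)] = 5/5 = 1.
(Exp terms are combined using exp(i*s)*conj(exp(i*t)) = exp(i*(s-t)), and sums of them are collapsed using the identity that for every m > 1 the m distinct m-th roots of unity sum to 0, e.g. 1 + exp(2*I*pi/3) + exp(-2*I*pi/3) = 0.)
A character is irreducible iff <chi, chi> = 1, so this representation is irreducible.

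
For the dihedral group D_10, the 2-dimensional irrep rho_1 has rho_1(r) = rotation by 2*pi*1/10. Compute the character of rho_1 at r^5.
chi_{rho_1}(r^5) = 2*cos(2*pi*1*5/10) = -2

Explanation: rho_1(r^5) is rotation by angle 2*pi*1*5/10, whose trace is 2*cos(2*pi*1*5/10) = -2.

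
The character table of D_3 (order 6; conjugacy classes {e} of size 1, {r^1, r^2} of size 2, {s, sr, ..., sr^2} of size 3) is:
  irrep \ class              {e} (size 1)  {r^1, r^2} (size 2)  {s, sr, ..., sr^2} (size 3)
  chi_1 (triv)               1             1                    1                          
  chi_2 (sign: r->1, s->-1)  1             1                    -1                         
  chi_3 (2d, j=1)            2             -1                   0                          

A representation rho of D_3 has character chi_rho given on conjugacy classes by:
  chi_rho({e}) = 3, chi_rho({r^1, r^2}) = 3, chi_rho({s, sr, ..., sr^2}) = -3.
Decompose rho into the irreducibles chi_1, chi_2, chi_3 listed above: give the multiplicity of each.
Multiplicities: chi_1: 0, chi_2: 3, chi_3: 0.

Solution. Use <chi_rho, chi> = (1/|G|) sum_C |C| * chi_rho(C) * conj(chi(C)) with |G| = 6 for each irreducible chi in the table:
  <chi_rho, chi_1> = (1/6)[1*(3)*conj(1) + 2*(3)*conj(1) + 3*(-3)*conj(1)]
      = (1/6)[(3) + (6) + (-9)] = 0/6 = 0
  <chi_rho, chi_2> = (1/6)[1*(3)*conj(1) + 2*(3)*conj(1) + 3*(-3)*conj(-1)]
      = (1/6)[(3) + (6) + (9)] = 18/6 = 3
  <chi_rho, chi_3> = (1/6)[1*(3)*conj(2) + 2*(3)*conj(-1) + 3*(-3)*conj(0)]
      = (1/6)[(6) + (-6) + (0)] = 0/6 = 0
Dimension check: dim(rho) = sum (mult * dim) = 0*1 + 3*1 + 0*2 = 3 = chi_rho(e) = 3.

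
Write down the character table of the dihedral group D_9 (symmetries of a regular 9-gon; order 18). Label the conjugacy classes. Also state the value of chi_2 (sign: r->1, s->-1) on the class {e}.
Conjugacy classes: {e} of size 1, {r^1, r^8} of size 2, {r^2, r^7} of size 2, {r^3, r^6} of size 2, {r^4, r^5} of size 2, {s, sr, ..., sr^8} of size 9.
Character table:
  irrep \ class              {e} (size 1)  {r^1, r^8} (size 2)  {r^2, r^7} (size 2)  {r^3, r^6} (size 2)  {r^4, r^5} (size 2)  {s, sr, ..., sr^8} (size 9)
  chi_1 (triv)               1             1                    1                    1                    1                    1                          
  chi_2 (sign: r->1, s->-1)  1             1                    1                    1                    1                    -1                         
  chi_3 (2d, j=1)            2             2*cos(2*pi/9)        2*cos(4*pi/9)        -1                   -2*cos(pi/9)         0                          
  chi_4 (2d, j=2)            2             2*cos(4*pi/9)        -2*cos(pi/9)         -1                   2*cos(2*pi/9)        0                          
  chi_5 (2d, j=3)            2             -1                   -1                   2                    -1                   0                          
  chi_6 (2d, j=4)            2             -2*cos(pi/9)         2*cos(2*pi/9)        -1                   2*cos(4*pi/9)        0                          

Spot check: chi_2 (sign: r->1, s->-1) on {e} = 1.

Derivation: D_9 has order 2*9 = 18 with 6 conjugacy classes, hence 6 irreducibles. Sum of squared dims 1 + 1 + 4 + 4 + 4 + 4 = 18 = |G|. Linear characters come from the abelianisation; the 2-dimensional irreps have character r^k -> 2*cos(2*pi*j*k/9), reflections -> 0.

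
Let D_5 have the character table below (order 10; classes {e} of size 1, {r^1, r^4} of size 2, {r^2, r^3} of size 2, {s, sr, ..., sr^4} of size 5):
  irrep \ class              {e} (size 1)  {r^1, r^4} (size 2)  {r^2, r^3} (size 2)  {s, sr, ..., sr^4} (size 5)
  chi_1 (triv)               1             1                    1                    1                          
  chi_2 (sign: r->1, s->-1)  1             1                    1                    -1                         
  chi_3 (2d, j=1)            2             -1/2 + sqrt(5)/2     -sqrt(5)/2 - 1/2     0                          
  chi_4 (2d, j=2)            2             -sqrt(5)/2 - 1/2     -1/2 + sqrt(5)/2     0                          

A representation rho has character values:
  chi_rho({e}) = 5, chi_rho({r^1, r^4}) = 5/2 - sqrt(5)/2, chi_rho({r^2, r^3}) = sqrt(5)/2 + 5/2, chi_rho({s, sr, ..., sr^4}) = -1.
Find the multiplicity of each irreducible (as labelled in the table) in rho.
Multiplicities: chi_1: 1, chi_2: 2, chi_3: 0, chi_4: 1.

Reasoning: Use <chi_rho, chi> = (1/|G|) sum_C |C| * chi_rho(C) * conj(chi(C)) with |G| = 10 for each irreducible chi in the table:
  <chi_rho, chi_1> = (1/10)[1*(5)*conj(1) + 2*(5/2 - sqrt(5)/2)*conj(1) + 2*(sqrt(5)/2 + 5/2)*conj(1) + 5*(-1)*conj(1)]
      = (1/10)[(5) + (5 - sqrt(5)) + (sqrt(5) + 5) + (-5)] = 10/10 = 1
  <chi_rho, chi_2> = (1/10)[1*(5)*conj(1) + 2*(5/2 - sqrt(5)/2)*conj(1) + 2*(sqrt(5)/2 + 5/2)*conj(1) + 5*(-1)*conj(-1)]
      = (1/10)[(5) + (5 - sqrt(5)) + (sqrt(5) + 5) + (5)] = 20/10 = 2
  <chi_rho, chi_3> = (1/10)[1*(5)*conj(2) + 2*(5/2 - sqrt(5)/2)*conj(-1/2 + sqrt(5)/2) + 2*(sqrt(5)/2 + 5/2)*conj(-sqrt(5)/2 - 1/2) + 5*(-1)*conj(0)]
      = (1/10)[(10) + (-5 + 3*sqrt(5)) + (-3*sqrt(5) - 5) + (0)] = 0/10 = 0
  <chi_rho, chi_4> = (1/10)[1*(5)*conj(2) + 2*(5/2 - sqrt(5)/2)*conj(-sqrt(5)/2 - 1/2) + 2*(sqrt(5)/2 + 5/2)*conj(-1/2 + sqrt(5)/2) + 5*(-1)*conj(0)]
      = (1/10)[(10) + (-2*sqrt(5)) + (2*sqrt(5)) + (0)] = 10/10 = 1
Dimension check: dim(rho) = sum (mult * dim) = 1*1 + 2*1 + 0*2 + 1*2 = 5 = chi_rho(e) = 5.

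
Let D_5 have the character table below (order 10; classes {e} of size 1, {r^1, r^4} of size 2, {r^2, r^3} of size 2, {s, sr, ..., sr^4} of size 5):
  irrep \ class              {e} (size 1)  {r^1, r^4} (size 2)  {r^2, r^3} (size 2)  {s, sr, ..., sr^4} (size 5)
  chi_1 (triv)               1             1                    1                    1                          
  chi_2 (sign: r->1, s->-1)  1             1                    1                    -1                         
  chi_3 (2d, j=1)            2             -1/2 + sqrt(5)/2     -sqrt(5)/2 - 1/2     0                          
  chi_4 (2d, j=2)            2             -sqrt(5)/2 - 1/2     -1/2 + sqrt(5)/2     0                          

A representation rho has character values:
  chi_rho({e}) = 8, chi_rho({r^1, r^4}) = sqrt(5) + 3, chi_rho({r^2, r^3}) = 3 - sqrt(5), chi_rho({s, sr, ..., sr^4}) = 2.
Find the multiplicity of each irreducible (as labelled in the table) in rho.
Multiplicities: chi_1: 3, chi_2: 1, chi_3: 2, chi_4: 0.

Use <chi_rho, chi> = (1/|G|) sum_C |C| * chi_rho(C) * conj(chi(C)) with |G| = 10 for each irreducible chi in the table:
  <chi_rho, chi_1> = (1/10)[1*(8)*conj(1) + 2*(sqrt(5) + 3)*conj(1) + 2*(3 - sqrt(5))*conj(1) + 5*(2)*conj(1)]
      = (1/10)[(8) + (2*sqrt(5) + 6) + (6 - 2*sqrt(5)) + (10)] = 30/10 = 3
  <chi_rho, chi_2> = (1/10)[1*(8)*conj(1) + 2*(sqrt(5) + 3)*conj(1) + 2*(3 - sqrt(5))*conj(1) + 5*(2)*conj(-1)]
      = (1/10)[(8) + (2*sqrt(5) + 6) + (6 - 2*sqrt(5)) + (-10)] = 10/10 = 1
  <chi_rho, chi_3> = (1/10)[1*(8)*conj(2) + 2*(sqrt(5) + 3)*conj(-1/2 + sqrt(5)/2) + 2*(3 - sqrt(5))*conj(-sqrt(5)/2 - 1/2) + 5*(2)*conj(0)]
      = (1/10)[(16) + (2 + 2*sqrt(5)) + (2 - 2*sqrt(5)) + (0)] = 20/10 = 2
  <chi_rho, chi_4> = (1/10)[1*(8)*conj(2) + 2*(sqrt(5) + 3)*conj(-sqrt(5)/2 - 1/2) + 2*(3 - sqrt(5))*conj(-1/2 + sqrt(5)/2) + 5*(2)*conj(0)]
      = (1/10)[(16) + (-4*sqrt(5) - 8) + (-8 + 4*sqrt(5)) + (0)] = 0/10 = 0
Dimension check: dim(rho) = sum (mult * dim) = 3*1 + 1*1 + 2*2 + 0*2 = 8 = chi_rho(e) = 8.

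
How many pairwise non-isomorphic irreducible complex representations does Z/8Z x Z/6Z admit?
48

Details: The number of irreducible complex representations of a finite group equals its number of conjugacy classes. Z/8Z x Z/6Z is abelian of order 48, so every element is its own conjugacy class: 48 classes, so Z/8Z x Z/6Z (order 48) has exactly 48 irreducible complex representations.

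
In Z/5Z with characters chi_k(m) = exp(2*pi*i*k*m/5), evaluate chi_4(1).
chi_4(1) = zeta_5^4 = exp(-2*I*pi/5)

Explanation: chi_4(1) = zeta_5^(4*1) = zeta_5^4. Since zeta_5^5 = 1, this equals zeta_5^4 = exp(2*pi*i*4/5) = exp(-2*I*pi/5).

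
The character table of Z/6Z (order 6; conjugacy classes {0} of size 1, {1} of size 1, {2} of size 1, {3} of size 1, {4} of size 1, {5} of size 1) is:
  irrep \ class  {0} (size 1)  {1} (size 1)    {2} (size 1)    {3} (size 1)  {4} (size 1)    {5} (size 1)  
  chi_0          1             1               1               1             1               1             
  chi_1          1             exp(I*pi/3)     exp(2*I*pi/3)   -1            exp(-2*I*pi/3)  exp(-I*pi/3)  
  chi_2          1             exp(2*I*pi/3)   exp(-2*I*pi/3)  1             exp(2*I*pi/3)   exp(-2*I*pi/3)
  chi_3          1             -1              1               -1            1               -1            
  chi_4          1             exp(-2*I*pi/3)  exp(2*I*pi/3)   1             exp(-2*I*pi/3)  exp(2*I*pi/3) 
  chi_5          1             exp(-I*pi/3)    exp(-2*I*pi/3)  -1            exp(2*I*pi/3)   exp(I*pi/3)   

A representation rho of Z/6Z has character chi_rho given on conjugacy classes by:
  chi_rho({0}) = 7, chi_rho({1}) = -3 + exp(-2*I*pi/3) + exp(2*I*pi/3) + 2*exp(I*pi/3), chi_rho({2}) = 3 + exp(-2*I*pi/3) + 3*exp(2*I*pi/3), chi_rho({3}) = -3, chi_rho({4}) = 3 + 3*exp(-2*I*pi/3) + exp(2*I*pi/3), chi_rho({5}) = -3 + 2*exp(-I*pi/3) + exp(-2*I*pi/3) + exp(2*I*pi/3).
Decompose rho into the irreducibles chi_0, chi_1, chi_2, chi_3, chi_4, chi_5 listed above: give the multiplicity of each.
Multiplicities: chi_0: 0, chi_1: 2, chi_2: 1, chi_3: 3, chi_4: 1, chi_5: 0.

Derivation: Use <chi_rho, chi> = (1/|G|) sum_C |C| * chi_rho(C) * conj(chi(C)) with |G| = 6 for each irreducible chi in the table:
  <chi_rho, chi_0> = (1/6)[1*(7)*conj(1) + 1*(-3 + exp(-2*I*pi/3) + exp(2*I*pi/3) + 2*exp(I*pi/3))*conj(1) + 1*(3 + exp(-2*I*pi/3) + 3*exp(2*I*pi/3))*conj(1) + 1*(-3)*conj(1) + 1*(3 + 3*exp(-2*I*pi/3) + exp(2*I*pi/3))*conj(1) + 1*(-3 + 2*exp(-I*pi/3) + exp(-2*I*pi/3) + exp(2*I*pi/3))*conj(1)]
      = (1/6)[(7) + (-3 + exp(-2*I*pi/3) + exp(2*I*pi/3) + 2*exp(I*pi/3)) + (3 + exp(-2*I*pi/3) + 3*exp(2*I*pi/3)) + (-3) + (3 + 3*exp(-2*I*pi/3) + exp(2*I*pi/3)) + (-3 + 2*exp(-I*pi/3) + exp(-2*I*pi/3) + exp(2*I*pi/3))] = 0/6 = 0
  <chi_rho, chi_1> = (1/6)[1*(7)*conj(1) + 1*(-3 + exp(-2*I*pi/3) + exp(2*I*pi/3) + 2*exp(I*pi/3))*conj(exp(I*pi/3)) + 1*(3 + exp(-2*I*pi/3) + 3*exp(2*I*pi/3))*conj(exp(2*I*pi/3)) + 1*(-3)*conj(-1) + 1*(3 + 3*exp(-2*I*pi/3) + exp(2*I*pi/3))*conj(exp(-2*I*pi/3)) + 1*(-3 + 2*exp(-I*pi/3) + exp(-2*I*pi/3) + exp(2*I*pi/3))*conj(exp(-I*pi/3))]
      = (1/6)[(7) + (1 + exp(I*pi/3) - 3*exp(-I*pi/3)) + (3 + 3*exp(-2*I*pi/3) + exp(2*I*pi/3)) + (3) + (3 + exp(-2*I*pi/3) + 3*exp(2*I*pi/3)) + (1 - 3*exp(I*pi/3) + exp(-I*pi/3))] = 12/6 = 2
  <chi_rho, chi_2> = (1/6)[1*(7)*conj(1) + 1*(-3 + exp(-2*I*pi/3) + exp(2*I*pi/3) + 2*exp(I*pi/3))*conj(exp(2*I*pi/3)) + 1*(3 + exp(-2*I*pi/3) + 3*exp(2*I*pi/3))*conj(exp(-2*I*pi/3)) + 1*(-3)*conj(1) + 1*(3 + 3*exp(-2*I*pi/3) + exp(2*I*pi/3))*conj(exp(2*I*pi/3)) + 1*(-3 + 2*exp(-I*pi/3) + exp(-2*I*pi/3) + exp(2*I*pi/3))*conj(exp(-2*I*pi/3))]
      = (1/6)[(7) + (1 + 2*exp(-I*pi/3) + exp(2*I*pi/3) - 3*exp(-2*I*pi/3)) + (-2) + (-3) + (-2) + (1 - 3*exp(2*I*pi/3) + exp(-2*I*pi/3) + 2*exp(I*pi/3))] = 6/6 = 1
  <chi_rho, chi_3> = (1/6)[1*(7)*conj(1) + 1*(-3 + exp(-2*I*pi/3) + exp(2*I*pi/3) + 2*exp(I*pi/3))*conj(-1) + 1*(3 + exp(-2*I*pi/3) + 3*exp(2*I*pi/3))*conj(1) + 1*(-3)*conj(-1) + 1*(3 + 3*exp(-2*I*pi/3) + exp(2*I*pi/3))*conj(1) + 1*(-3 + 2*exp(-I*pi/3) + exp(-2*I*pi/3) + exp(2*I*pi/3))*conj(-1)]
      = (1/6)[(7) + (3 - 2*exp(I*pi/3) - exp(2*I*pi/3) - exp(-2*I*pi/3)) + (3 + exp(-2*I*pi/3) + 3*exp(2*I*pi/3)) + (3) + (3 + 3*exp(-2*I*pi/3) + exp(2*I*pi/3)) + (3 - exp(2*I*pi/3) - exp(-2*I*pi/3) - 2*exp(-I*pi/3))] = 18/6 = 3
  <chi_rho, chi_4> = (1/6)[1*(7)*conj(1) + 1*(-3 + exp(-2*I*pi/3) + exp(2*I*pi/3) + 2*exp(I*pi/3))*conj(exp(-2*I*pi/3)) + 1*(3 + exp(-2*I*pi/3) + 3*exp(2*I*pi/3))*conj(exp(2*I*pi/3)) + 1*(-3)*conj(1) + 1*(3 + 3*exp(-2*I*pi/3) + exp(2*I*pi/3))*conj(exp(-2*I*pi/3)) + 1*(-3 + 2*exp(-I*pi/3) + exp(-2*I*pi/3) + exp(2*I*pi/3))*conj(exp(2*I*pi/3))]
      = (1/6)[(7) + (-1 - 3*exp(2*I*pi/3) + exp(-2*I*pi/3)) + (3 + 3*exp(-2*I*pi/3) + exp(2*I*pi/3)) + (-3) + (3 + exp(-2*I*pi/3) + 3*exp(2*I*pi/3)) + (-1 + exp(2*I*pi/3) - 3*exp(-2*I*pi/3))] = 6/6 = 1
  <chi_rho, chi_5> = (1/6)[1*(7)*conj(1) + 1*(-3 + exp(-2*I*pi/3) + exp(2*I*pi/3) + 2*exp(I*pi/3))*conj(exp(-I*pi/3)) + 1*(3 + exp(-2*I*pi/3) + 3*exp(2*I*pi/3))*conj(exp(-2*I*pi/3)) + 1*(-3)*conj(-1) + 1*(3 + 3*exp(-2*I*pi/3) + exp(2*I*pi/3))*conj(exp(2*I*pi/3)) + 1*(-3 + 2*exp(-I*pi/3) + exp(-2*I*pi/3) + exp(2*I*pi/3))*conj(exp(I*pi/3))]
      = (1/6)[(7) + (-1 - 3*exp(I*pi/3) + exp(-I*pi/3) + 2*exp(2*I*pi/3)) + (-2) + (3) + (-2) + (-1 + 2*exp(-2*I*pi/3) + exp(I*pi/3) - 3*exp(-I*pi/3))] = 0/6 = 0
(Exp terms are combined using exp(i*s)*conj(exp(i*t)) = exp(i*(s-t)), and sums of them are collapsed using the identity that for every m > 1 the m distinct m-th roots of unity sum to 0, e.g. 1 + exp(2*I*pi/3) + exp(-2*I*pi/3) = 0.)
Dimension check: dim(rho) = sum (mult * dim) = 0*1 + 2*1 + 1*1 + 3*1 + 1*1 + 0*1 = 7 = chi_rho(e) = 7.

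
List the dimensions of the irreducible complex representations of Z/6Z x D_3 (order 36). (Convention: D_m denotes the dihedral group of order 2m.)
Dimensions: 1, 1, 1, 1, 1, 1, 1, 1, 1, 1, 1, 1, 2, 2, 2, 2, 2, 2

Reasoning: There are 18 irreducibles (= number of conjugacy classes). Their dimensions d_i satisfy sum d_i^2 = |G| = 36: 1 + 1 + 1 + 1 + 1 + 1 + 1 + 1 + 1 + 1 + 1 + 1 + 4 + 4 + 4 + 4 + 4 + 4 = 36. (For the product with Z/6Z: each of the 6 1-dim characters of Z/6Z tensors with each irrep of D_3, giving 6 copies of each D_3-dimension.)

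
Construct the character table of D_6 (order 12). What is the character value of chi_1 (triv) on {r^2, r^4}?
Conjugacy classes: {e} of size 1, {r^3} of size 1, {r^1, r^5} of size 2, {r^2, r^4} of size 2, {s, sr^2, ...} of size 3, {sr, sr^3, ...} of size 3.
Character table:
  irrep \ class              {e} (size 1)  {r^3} (size 1)  {r^1, r^5} (size 2)  {r^2, r^4} (size 2)  {s, sr^2, ...} (size 3)  {sr, sr^3, ...} (size 3)
  chi_1 (triv)               1             1               1                    1                    1                        1                       
  chi_2 (sign: r->1, s->-1)  1             1               1                    1                    -1                       -1                      
  chi_3 (r->-1, s->1)        1             -1              -1                   1                    1                        -1                      
  chi_4 (r->-1, s->-1)       1             -1              -1                   1                    -1                       1                       
  chi_5 (2d, j=1)            2             -2              1                    -1                   0                        0                       
  chi_6 (2d, j=2)            2             2               -1                   -1                   0                        0                       

Spot check: chi_1 (triv) on {r^2, r^4} = 1.

Reasoning: D_6 has order 2*6 = 12 with 6 conjugacy classes, hence 6 irreducibles. Sum of squared dims 1 + 1 + 1 + 1 + 4 + 4 = 12 = |G|. Linear characters come from the abelianisation; the 2-dimensional irreps have character r^k -> 2*cos(2*pi*j*k/6), reflections -> 0.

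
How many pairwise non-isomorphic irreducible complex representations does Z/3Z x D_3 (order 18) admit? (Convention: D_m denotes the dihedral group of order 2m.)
9

Why: The number of irreducible complex representations of a finite group equals its number of conjugacy classes. For a direct product, #classes(G x H) = #classes(G) * #classes(H). Z/3Z has 3 classes (abelian), D_3 has 3 classes, so 3 * 3 = 9, so Z/3Z x D_3 (order 18) has exactly 9 irreducible complex representations.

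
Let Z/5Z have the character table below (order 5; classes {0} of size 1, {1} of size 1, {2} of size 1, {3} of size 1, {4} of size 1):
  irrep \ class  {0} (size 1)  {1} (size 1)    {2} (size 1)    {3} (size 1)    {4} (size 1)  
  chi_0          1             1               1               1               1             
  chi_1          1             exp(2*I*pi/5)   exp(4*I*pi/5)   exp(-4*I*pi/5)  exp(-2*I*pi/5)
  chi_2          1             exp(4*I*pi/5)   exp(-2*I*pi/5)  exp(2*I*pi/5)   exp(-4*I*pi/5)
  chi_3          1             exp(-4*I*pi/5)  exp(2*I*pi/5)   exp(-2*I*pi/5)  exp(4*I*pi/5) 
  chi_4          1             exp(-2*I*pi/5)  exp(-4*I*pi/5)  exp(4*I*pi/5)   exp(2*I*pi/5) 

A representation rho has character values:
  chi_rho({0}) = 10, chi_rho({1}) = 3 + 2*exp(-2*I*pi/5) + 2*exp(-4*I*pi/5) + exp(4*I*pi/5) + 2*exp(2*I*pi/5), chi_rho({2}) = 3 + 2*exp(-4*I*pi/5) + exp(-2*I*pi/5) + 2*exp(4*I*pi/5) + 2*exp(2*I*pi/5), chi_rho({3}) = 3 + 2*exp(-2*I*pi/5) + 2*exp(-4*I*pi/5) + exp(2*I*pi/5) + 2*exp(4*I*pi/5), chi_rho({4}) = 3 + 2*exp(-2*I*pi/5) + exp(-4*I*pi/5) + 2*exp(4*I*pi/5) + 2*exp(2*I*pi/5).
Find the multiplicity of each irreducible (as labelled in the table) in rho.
Multiplicities: chi_0: 3, chi_1: 2, chi_2: 1, chi_3: 2, chi_4: 2.

Argument: Use <chi_rho, chi> = (1/|G|) sum_C |C| * chi_rho(C) * conj(chi(C)) with |G| = 5 for each irreducible chi in the table:
  <chi_rho, chi_0> = (1/5)[1*(10)*conj(1) + 1*(3 + 2*exp(-2*I*pi/5) + 2*exp(-4*I*pi/5) + exp(4*I*pi/5) + 2*exp(2*I*pi/5))*conj(1) + 1*(3 + 2*exp(-4*I*pi/5) + exp(-2*I*pi/5) + 2*exp(4*I*pi/5) + 2*exp(2*I*pi/5))*conj(1) + 1*(3 + 2*exp(-2*I*pi/5) + 2*exp(-4*I*pi/5) + exp(2*I*pi/5) + 2*exp(4*I*pi/5))*conj(1) + 1*(3 + 2*exp(-2*I*pi/5) + exp(-4*I*pi/5) + 2*exp(4*I*pi/5) + 2*exp(2*I*pi/5))*conj(1)]
      = (1/5)[(10) + (3 + 2*exp(-2*I*pi/5) + 2*exp(-4*I*pi/5) + exp(4*I*pi/5) + 2*exp(2*I*pi/5)) + (3 + 2*exp(-4*I*pi/5) + exp(-2*I*pi/5) + 2*exp(4*I*pi/5) + 2*exp(2*I*pi/5)) + (3 + 2*exp(-2*I*pi/5) + 2*exp(-4*I*pi/5) + exp(2*I*pi/5) + 2*exp(4*I*pi/5)) + (3 + 2*exp(-2*I*pi/5) + exp(-4*I*pi/5) + 2*exp(4*I*pi/5) + 2*exp(2*I*pi/5))] = 15/5 = 3
  <chi_rho, chi_1> = (1/5)[1*(10)*conj(1) + 1*(3 + 2*exp(-2*I*pi/5) + 2*exp(-4*I*pi/5) + exp(4*I*pi/5) + 2*exp(2*I*pi/5))*conj(exp(2*I*pi/5)) + 1*(3 + 2*exp(-4*I*pi/5) + exp(-2*I*pi/5) + 2*exp(4*I*pi/5) + 2*exp(2*I*pi/5))*conj(exp(4*I*pi/5)) + 1*(3 + 2*exp(-2*I*pi/5) + 2*exp(-4*I*pi/5) + exp(2*I*pi/5) + 2*exp(4*I*pi/5))*conj(exp(-4*I*pi/5)) + 1*(3 + 2*exp(-2*I*pi/5) + exp(-4*I*pi/5) + 2*exp(4*I*pi/5) + 2*exp(2*I*pi/5))*conj(exp(-2*I*pi/5))]
      = (1/5)[(10) + (2 + 3*exp(-2*I*pi/5) + 2*exp(-4*I*pi/5) + exp(2*I*pi/5) + 2*exp(4*I*pi/5)) + (2 + 2*exp(-2*I*pi/5) + 3*exp(-4*I*pi/5) + exp(4*I*pi/5) + 2*exp(2*I*pi/5)) + (2 + 2*exp(-2*I*pi/5) + exp(-4*I*pi/5) + 3*exp(4*I*pi/5) + 2*exp(2*I*pi/5)) + (2 + 2*exp(-4*I*pi/5) + exp(-2*I*pi/5) + 2*exp(4*I*pi/5) + 3*exp(2*I*pi/5))] = 10/5 = 2
  <chi_rho, chi_2> = (1/5)[1*(10)*conj(1) + 1*(3 + 2*exp(-2*I*pi/5) + 2*exp(-4*I*pi/5) + exp(4*I*pi/5) + 2*exp(2*I*pi/5))*conj(exp(4*I*pi/5)) + 1*(3 + 2*exp(-4*I*pi/5) + exp(-2*I*pi/5) + 2*exp(4*I*pi/5) + 2*exp(2*I*pi/5))*conj(exp(-2*I*pi/5)) + 1*(3 + 2*exp(-2*I*pi/5) + 2*exp(-4*I*pi/5) + exp(2*I*pi/5) + 2*exp(4*I*pi/5))*conj(exp(2*I*pi/5)) + 1*(3 + 2*exp(-2*I*pi/5) + exp(-4*I*pi/5) + 2*exp(4*I*pi/5) + 2*exp(2*I*pi/5))*conj(exp(-4*I*pi/5))]
      = (1/5)[(10) + (1 + 2*exp(-2*I*pi/5) + 3*exp(-4*I*pi/5) + 2*exp(4*I*pi/5) + 2*exp(2*I*pi/5)) + (1 + 2*exp(-2*I*pi/5) + 2*exp(-4*I*pi/5) + 2*exp(4*I*pi/5) + 3*exp(2*I*pi/5)) + (1 + 3*exp(-2*I*pi/5) + 2*exp(-4*I*pi/5) + 2*exp(4*I*pi/5) + 2*exp(2*I*pi/5)) + (1 + 2*exp(-2*I*pi/5) + 2*exp(-4*I*pi/5) + 3*exp(4*I*pi/5) + 2*exp(2*I*pi/5))] = 5/5 = 1
  <chi_rho, chi_3> = (1/5)[1*(10)*conj(1) + 1*(3 + 2*exp(-2*I*pi/5) + 2*exp(-4*I*pi/5) + exp(4*I*pi/5) + 2*exp(2*I*pi/5))*conj(exp(-4*I*pi/5)) + 1*(3 + 2*exp(-4*I*pi/5) + exp(-2*I*pi/5) + 2*exp(4*I*pi/5) + 2*exp(2*I*pi/5))*conj(exp(2*I*pi/5)) + 1*(3 + 2*exp(-2*I*pi/5) + 2*exp(-4*I*pi/5) + exp(2*I*pi/5) + 2*exp(4*I*pi/5))*conj(exp(-2*I*pi/5)) + 1*(3 + 2*exp(-2*I*pi/5) + exp(-4*I*pi/5) + 2*exp(4*I*pi/5) + 2*exp(2*I*pi/5))*conj(exp(4*I*pi/5))]
      = (1/5)[(10) + (2 + 2*exp(-4*I*pi/5) + exp(-2*I*pi/5) + 3*exp(4*I*pi/5) + 2*exp(2*I*pi/5)) + (2 + 3*exp(-2*I*pi/5) + exp(-4*I*pi/5) + 2*exp(4*I*pi/5) + 2*exp(2*I*pi/5)) + (2 + 2*exp(-2*I*pi/5) + 2*exp(-4*I*pi/5) + exp(4*I*pi/5) + 3*exp(2*I*pi/5)) + (2 + 2*exp(-2*I*pi/5) + 3*exp(-4*I*pi/5) + exp(2*I*pi/5) + 2*exp(4*I*pi/5))] = 10/5 = 2
  <chi_rho, chi_4> = (1/5)[1*(10)*conj(1) + 1*(3 + 2*exp(-2*I*pi/5) + 2*exp(-4*I*pi/5) + exp(4*I*pi/5) + 2*exp(2*I*pi/5))*conj(exp(-2*I*pi/5)) + 1*(3 + 2*exp(-4*I*pi/5) + exp(-2*I*pi/5) + 2*exp(4*I*pi/5) + 2*exp(2*I*pi/5))*conj(exp(-4*I*pi/5)) + 1*(3 + 2*exp(-2*I*pi/5) + 2*exp(-4*I*pi/5) + exp(2*I*pi/5) + 2*exp(4*I*pi/5))*conj(exp(4*I*pi/5)) + 1*(3 + 2*exp(-2*I*pi/5) + exp(-4*I*pi/5) + 2*exp(4*I*pi/5) + 2*exp(2*I*pi/5))*conj(exp(2*I*pi/5))]
      = (1/5)[(10) + (2 + 2*exp(-2*I*pi/5) + exp(-4*I*pi/5) + 2*exp(4*I*pi/5) + 3*exp(2*I*pi/5)) + (2 + 2*exp(-2*I*pi/5) + 2*exp(-4*I*pi/5) + exp(2*I*pi/5) + 3*exp(4*I*pi/5)) + (2 + 3*exp(-4*I*pi/5) + exp(-2*I*pi/5) + 2*exp(4*I*pi/5) + 2*exp(2*I*pi/5)) + (2 + 3*exp(-2*I*pi/5) + 2*exp(-4*I*pi/5) + exp(4*I*pi/5) + 2*exp(2*I*pi/5))] = 10/5 = 2
(Exp terms are combined using exp(i*s)*conj(exp(i*t)) = exp(i*(s-t)), and sums of them are collapsed using the identity that for every m > 1 the m distinct m-th roots of unity sum to 0, e.g. 1 + exp(2*I*pi/3) + exp(-2*I*pi/3) = 0.)
Dimension check: dim(rho) = sum (mult * dim) = 3*1 + 2*1 + 1*1 + 2*1 + 2*1 = 10 = chi_rho(e) = 10.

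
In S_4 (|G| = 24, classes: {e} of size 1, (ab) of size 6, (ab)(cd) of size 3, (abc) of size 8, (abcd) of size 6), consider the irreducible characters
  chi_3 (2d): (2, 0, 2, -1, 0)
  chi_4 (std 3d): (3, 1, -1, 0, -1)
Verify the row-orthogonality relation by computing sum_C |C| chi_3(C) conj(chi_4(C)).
Sum = 0; so <chi_3, chi_4> = 0 (distinct irreducibles are orthogonal).

Justification: Compute term by term over conjugacy classes (|C| * chi_3(C) * conj(chi_4(C))):
  1*(2)*conj(3) + 6*(0)*conj(1) + 3*(2)*conj(-1) + 8*(-1)*conj(0) + 6*(0)*conj(-1)
  = (6) + (0) + (-6) + (0) + (0)
  = 0.
Dividing by |G| = 24 gives 0/24 = 0, matching the row-orthogonality relation <chi_3, chi_4> = [chi_3 = chi_4].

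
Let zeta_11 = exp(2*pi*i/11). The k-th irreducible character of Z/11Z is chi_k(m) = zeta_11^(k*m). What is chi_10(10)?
chi_10(10) = zeta_11^100 = exp(2*I*pi/11)

Explanation: chi_10(10) = zeta_11^(10*10) = zeta_11^100. Since zeta_11^11 = 1, this equals zeta_11^1 = exp(2*pi*i*1/11) = exp(2*I*pi/11).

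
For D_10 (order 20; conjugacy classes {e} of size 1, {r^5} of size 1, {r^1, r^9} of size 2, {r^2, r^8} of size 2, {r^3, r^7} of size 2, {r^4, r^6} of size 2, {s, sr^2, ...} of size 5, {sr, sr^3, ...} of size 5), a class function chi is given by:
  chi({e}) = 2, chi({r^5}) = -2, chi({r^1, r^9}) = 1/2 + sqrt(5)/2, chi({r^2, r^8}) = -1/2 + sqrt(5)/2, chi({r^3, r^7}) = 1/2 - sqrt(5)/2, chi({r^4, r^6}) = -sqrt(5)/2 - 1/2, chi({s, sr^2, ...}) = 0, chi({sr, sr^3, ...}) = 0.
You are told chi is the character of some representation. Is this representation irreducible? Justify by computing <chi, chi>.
Irreducible: <chi, chi> = 1.

Solution. <chi, chi> = (1/|G|) sum_C |C| * |chi(C)|^2 = (1/20)[1*|2|^2 + 1*|-2|^2 + 2*|1/2 + sqrt(5)/2|^2 + 2*|-1/2 + sqrt(5)/2|^2 + 2*|1/2 - sqrt(5)/2|^2 + 2*|-sqrt(5)/2 - 1/2|^2 + 5*|0|^2 + 5*|0|^2]
  = (1/20)[(4) + (4) + (sqrt(5) + 3) + (3 - sqrt(5)) + (3 - sqrt(5)) + (sqrt(5) + 3) + (0) + (0)] = 20/20 = 1.
A character is irreducible iff <chi, chi> = 1, so this representation is irreducible.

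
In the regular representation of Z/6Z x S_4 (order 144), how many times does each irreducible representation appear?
Each irreducible V_i of dimension d_i appears with multiplicity d_i, i.e. rho_reg = (direct sum over all irreducibles V_i) d_i V_i. The irreducible dimensions for Z/6Z x S_4 are 1, 1, 1, 1, 1, 1, 1, 1, 1, 1, 1, 1, 2, 2, 2, 2, 2, 2, 3, 3, 3, 3, 3, 3, 3, 3, 3, 3, 3, 3: 12 irreducibles of dimension 1, each with multiplicity 1; 6 irreducibles of dimension 2, each with multiplicity 2; 12 irreducibles of dimension 3, each with multiplicity 3. Total dimension 12*1*1 + 6*2*2 + 12*3*3 = 144 = |G|.

Solution. General theorem: in the regular representation of a finite group G, each irreducible appears with multiplicity equal to its dimension. Check: dim(rho_reg) = sum d_i^2 = 1 + 1 + 1 + 1 + 1 + 1 + 1 + 1 + 1 + 1 + 1 + 1 + 4 + 4 + 4 + 4 + 4 + 4 + 9 + 9 + 9 + 9 + 9 + 9 + 9 + 9 + 9 + 9 + 9 + 9 = 144 = |G|.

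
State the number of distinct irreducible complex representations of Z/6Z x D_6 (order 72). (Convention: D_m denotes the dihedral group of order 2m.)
36

Solution. The number of irreducible complex representations of a finite group equals its number of conjugacy classes. For a direct product, #classes(G x H) = #classes(G) * #classes(H). Z/6Z has 6 classes (abelian), D_6 has 6 classes, so 6 * 6 = 36, so Z/6Z x D_6 (order 72) has exactly 36 irreducible complex representations.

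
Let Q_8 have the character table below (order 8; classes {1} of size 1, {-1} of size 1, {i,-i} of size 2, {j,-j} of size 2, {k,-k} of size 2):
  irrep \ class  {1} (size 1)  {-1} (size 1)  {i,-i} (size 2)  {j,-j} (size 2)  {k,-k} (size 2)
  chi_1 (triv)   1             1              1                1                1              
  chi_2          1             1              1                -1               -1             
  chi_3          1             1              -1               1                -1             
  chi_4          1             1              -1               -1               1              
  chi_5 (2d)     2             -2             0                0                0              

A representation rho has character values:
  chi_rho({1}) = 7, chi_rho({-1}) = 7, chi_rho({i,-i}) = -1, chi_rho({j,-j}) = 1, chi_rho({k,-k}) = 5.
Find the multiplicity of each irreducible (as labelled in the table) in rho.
Multiplicities: chi_1: 3, chi_2: 0, chi_3: 1, chi_4: 3, chi_5: 0.

Argument: Use <chi_rho, chi> = (1/|G|) sum_C |C| * chi_rho(C) * conj(chi(C)) with |G| = 8 for each irreducible chi in the table:
  <chi_rho, chi_1> = (1/8)[1*(7)*conj(1) + 1*(7)*conj(1) + 2*(-1)*conj(1) + 2*(1)*conj(1) + 2*(5)*conj(1)]
      = (1/8)[(7) + (7) + (-2) + (2) + (10)] = 24/8 = 3
  <chi_rho, chi_2> = (1/8)[1*(7)*conj(1) + 1*(7)*conj(1) + 2*(-1)*conj(1) + 2*(1)*conj(-1) + 2*(5)*conj(-1)]
      = (1/8)[(7) + (7) + (-2) + (-2) + (-10)] = 0/8 = 0
  <chi_rho, chi_3> = (1/8)[1*(7)*conj(1) + 1*(7)*conj(1) + 2*(-1)*conj(-1) + 2*(1)*conj(1) + 2*(5)*conj(-1)]
      = (1/8)[(7) + (7) + (2) + (2) + (-10)] = 8/8 = 1
  <chi_rho, chi_4> = (1/8)[1*(7)*conj(1) + 1*(7)*conj(1) + 2*(-1)*conj(-1) + 2*(1)*conj(-1) + 2*(5)*conj(1)]
      = (1/8)[(7) + (7) + (2) + (-2) + (10)] = 24/8 = 3
  <chi_rho, chi_5> = (1/8)[1*(7)*conj(2) + 1*(7)*conj(-2) + 2*(-1)*conj(0) + 2*(1)*conj(0) + 2*(5)*conj(0)]
      = (1/8)[(14) + (-14) + (0) + (0) + (0)] = 0/8 = 0
Dimension check: dim(rho) = sum (mult * dim) = 3*1 + 0*1 + 1*1 + 3*1 + 0*2 = 7 = chi_rho(e) = 7.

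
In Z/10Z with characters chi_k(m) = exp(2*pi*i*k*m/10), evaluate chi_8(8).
chi_8(8) = zeta_10^64 = exp(4*I*pi/5)

Working: chi_8(8) = zeta_10^(8*8) = zeta_10^64. Since zeta_10^10 = 1, this equals zeta_10^4 = exp(2*pi*i*4/10) = exp(4*I*pi/5).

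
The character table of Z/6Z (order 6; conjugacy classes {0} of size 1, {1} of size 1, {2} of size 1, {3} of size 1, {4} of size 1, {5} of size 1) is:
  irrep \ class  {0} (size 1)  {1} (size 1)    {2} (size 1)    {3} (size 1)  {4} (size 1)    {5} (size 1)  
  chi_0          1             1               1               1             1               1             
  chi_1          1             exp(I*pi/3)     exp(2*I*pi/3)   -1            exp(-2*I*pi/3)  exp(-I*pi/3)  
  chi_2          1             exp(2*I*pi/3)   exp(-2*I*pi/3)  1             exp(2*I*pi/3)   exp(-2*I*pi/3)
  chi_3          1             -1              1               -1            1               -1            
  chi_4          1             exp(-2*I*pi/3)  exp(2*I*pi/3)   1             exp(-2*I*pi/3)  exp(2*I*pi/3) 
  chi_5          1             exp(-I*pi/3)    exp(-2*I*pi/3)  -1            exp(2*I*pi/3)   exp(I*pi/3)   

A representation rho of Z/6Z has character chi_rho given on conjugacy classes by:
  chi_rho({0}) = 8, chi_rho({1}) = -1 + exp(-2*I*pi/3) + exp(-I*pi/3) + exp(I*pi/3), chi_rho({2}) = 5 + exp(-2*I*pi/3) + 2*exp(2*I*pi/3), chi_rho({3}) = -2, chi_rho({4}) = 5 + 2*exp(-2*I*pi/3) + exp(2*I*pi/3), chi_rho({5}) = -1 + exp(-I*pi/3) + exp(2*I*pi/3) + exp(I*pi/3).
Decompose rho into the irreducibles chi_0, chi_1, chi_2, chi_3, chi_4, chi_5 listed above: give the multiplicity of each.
Multiplicities: chi_0: 2, chi_1: 1, chi_2: 0, chi_3: 3, chi_4: 1, chi_5: 1.

Solution. Use <chi_rho, chi> = (1/|G|) sum_C |C| * chi_rho(C) * conj(chi(C)) with |G| = 6 for each irreducible chi in the table:
  <chi_rho, chi_0> = (1/6)[1*(8)*conj(1) + 1*(-1 + exp(-2*I*pi/3) + exp(-I*pi/3) + exp(I*pi/3))*conj(1) + 1*(5 + exp(-2*I*pi/3) + 2*exp(2*I*pi/3))*conj(1) + 1*(-2)*conj(1) + 1*(5 + 2*exp(-2*I*pi/3) + exp(2*I*pi/3))*conj(1) + 1*(-1 + exp(-I*pi/3) + exp(2*I*pi/3) + exp(I*pi/3))*conj(1)]
      = (1/6)[(8) + (-1 + exp(-2*I*pi/3) + exp(-I*pi/3) + exp(I*pi/3)) + (5 + exp(-2*I*pi/3) + 2*exp(2*I*pi/3)) + (-2) + (5 + 2*exp(-2*I*pi/3) + exp(2*I*pi/3)) + (-1 + exp(-I*pi/3) + exp(2*I*pi/3) + exp(I*pi/3))] = 12/6 = 2
  <chi_rho, chi_1> = (1/6)[1*(8)*conj(1) + 1*(-1 + exp(-2*I*pi/3) + exp(-I*pi/3) + exp(I*pi/3))*conj(exp(I*pi/3)) + 1*(5 + exp(-2*I*pi/3) + 2*exp(2*I*pi/3))*conj(exp(2*I*pi/3)) + 1*(-2)*conj(-1) + 1*(5 + 2*exp(-2*I*pi/3) + exp(2*I*pi/3))*conj(exp(-2*I*pi/3)) + 1*(-1 + exp(-I*pi/3) + exp(2*I*pi/3) + exp(I*pi/3))*conj(exp(-I*pi/3))]
      = (1/6)[(8) + (-1) + (2 + 5*exp(-2*I*pi/3) + exp(2*I*pi/3)) + (2) + (2 + exp(-2*I*pi/3) + 5*exp(2*I*pi/3)) + (-1)] = 6/6 = 1
  <chi_rho, chi_2> = (1/6)[1*(8)*conj(1) + 1*(-1 + exp(-2*I*pi/3) + exp(-I*pi/3) + exp(I*pi/3))*conj(exp(2*I*pi/3)) + 1*(5 + exp(-2*I*pi/3) + 2*exp(2*I*pi/3))*conj(exp(-2*I*pi/3)) + 1*(-2)*conj(1) + 1*(5 + 2*exp(-2*I*pi/3) + exp(2*I*pi/3))*conj(exp(2*I*pi/3)) + 1*(-1 + exp(-I*pi/3) + exp(2*I*pi/3) + exp(I*pi/3))*conj(exp(-2*I*pi/3))]
      = (1/6)[(8) + (-1 + exp(-I*pi/3) + exp(2*I*pi/3) - exp(-2*I*pi/3)) + (1 + 2*exp(-2*I*pi/3) + 5*exp(2*I*pi/3)) + (-2) + (1 + 5*exp(-2*I*pi/3) + 2*exp(2*I*pi/3)) + (-1 + exp(-2*I*pi/3) - exp(2*I*pi/3) + exp(I*pi/3))] = 0/6 = 0
  <chi_rho, chi_3> = (1/6)[1*(8)*conj(1) + 1*(-1 + exp(-2*I*pi/3) + exp(-I*pi/3) + exp(I*pi/3))*conj(-1) + 1*(5 + exp(-2*I*pi/3) + 2*exp(2*I*pi/3))*conj(1) + 1*(-2)*conj(-1) + 1*(5 + 2*exp(-2*I*pi/3) + exp(2*I*pi/3))*conj(1) + 1*(-1 + exp(-I*pi/3) + exp(2*I*pi/3) + exp(I*pi/3))*conj(-1)]
      = (1/6)[(8) + (1 - exp(I*pi/3) - exp(-I*pi/3) - exp(-2*I*pi/3)) + (5 + exp(-2*I*pi/3) + 2*exp(2*I*pi/3)) + (2) + (5 + 2*exp(-2*I*pi/3) + exp(2*I*pi/3)) + (1 - exp(I*pi/3) - exp(2*I*pi/3) - exp(-I*pi/3))] = 18/6 = 3
  <chi_rho, chi_4> = (1/6)[1*(8)*conj(1) + 1*(-1 + exp(-2*I*pi/3) + exp(-I*pi/3) + exp(I*pi/3))*conj(exp(-2*I*pi/3)) + 1*(5 + exp(-2*I*pi/3) + 2*exp(2*I*pi/3))*conj(exp(2*I*pi/3)) + 1*(-2)*conj(1) + 1*(5 + 2*exp(-2*I*pi/3) + exp(2*I*pi/3))*conj(exp(-2*I*pi/3)) + 1*(-1 + exp(-I*pi/3) + exp(2*I*pi/3) + exp(I*pi/3))*conj(exp(2*I*pi/3))]
      = (1/6)[(8) + (1) + (2 + 5*exp(-2*I*pi/3) + exp(2*I*pi/3)) + (-2) + (2 + exp(-2*I*pi/3) + 5*exp(2*I*pi/3)) + (1)] = 6/6 = 1
  <chi_rho, chi_5> = (1/6)[1*(8)*conj(1) + 1*(-1 + exp(-2*I*pi/3) + exp(-I*pi/3) + exp(I*pi/3))*conj(exp(-I*pi/3)) + 1*(5 + exp(-2*I*pi/3) + 2*exp(2*I*pi/3))*conj(exp(-2*I*pi/3)) + 1*(-2)*conj(-1) + 1*(5 + 2*exp(-2*I*pi/3) + exp(2*I*pi/3))*conj(exp(2*I*pi/3)) + 1*(-1 + exp(-I*pi/3) + exp(2*I*pi/3) + exp(I*pi/3))*conj(exp(I*pi/3))]
      = (1/6)[(8) + (1 - exp(I*pi/3) + exp(-I*pi/3) + exp(2*I*pi/3)) + (1 + 2*exp(-2*I*pi/3) + 5*exp(2*I*pi/3)) + (2) + (1 + 5*exp(-2*I*pi/3) + 2*exp(2*I*pi/3)) + (1 + exp(-2*I*pi/3) - exp(-I*pi/3) + exp(I*pi/3))] = 6/6 = 1
(Exp terms are combined using exp(i*s)*conj(exp(i*t)) = exp(i*(s-t)), and sums of them are collapsed using the identity that for every m > 1 the m distinct m-th roots of unity sum to 0, e.g. 1 + exp(2*I*pi/3) + exp(-2*I*pi/3) = 0.)
Dimension check: dim(rho) = sum (mult * dim) = 2*1 + 1*1 + 0*1 + 3*1 + 1*1 + 1*1 = 8 = chi_rho(e) = 8.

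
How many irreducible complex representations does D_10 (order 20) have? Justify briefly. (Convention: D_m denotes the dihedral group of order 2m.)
8

Proof sketch: The number of irreducible complex representations of a finite group equals its number of conjugacy classes. D_10 has 8 conjugacy classes (n/2 + 3 for n even), so D_10 (order 20) has exactly 8 irreducible complex representations.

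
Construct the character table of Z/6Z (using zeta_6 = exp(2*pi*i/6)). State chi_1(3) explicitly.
Character table of Z/6Z (irreps indexed chi_0,...,chi_5 with chi_k(m) = zeta_6^(k*m), zeta_6 = exp(2*pi*i/6)):
  irrep \ class  {0} (size 1)  {1} (size 1)    {2} (size 1)    {3} (size 1)  {4} (size 1)    {5} (size 1)  
  chi_0          1             1               1               1             1               1             
  chi_1          1             exp(I*pi/3)     exp(2*I*pi/3)   -1            exp(-2*I*pi/3)  exp(-I*pi/3)  
  chi_2          1             exp(2*I*pi/3)   exp(-2*I*pi/3)  1             exp(2*I*pi/3)   exp(-2*I*pi/3)
  chi_3          1             -1              1               -1            1               -1            
  chi_4          1             exp(-2*I*pi/3)  exp(2*I*pi/3)   1             exp(-2*I*pi/3)  exp(2*I*pi/3) 
  chi_5          1             exp(-I*pi/3)    exp(-2*I*pi/3)  -1            exp(2*I*pi/3)   exp(I*pi/3)   

Spot check: chi_1(3) = zeta_6^(1*3) = zeta_6^3 = -1.

Explanation: Z/6Z is abelian, so all 6 irreducible complex representations are 1-dimensional. They are given by chi_k(m) = zeta_6^(k*m) for k = 0,...,5. Row orthogonality: sum_m chi_k(m) conj(chi_l(m)) = 6 * [k = l].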